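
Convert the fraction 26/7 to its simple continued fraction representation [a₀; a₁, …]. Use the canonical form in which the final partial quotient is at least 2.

[3; 1, 2, 2]

26 = 3·7 + 5, so a_0 = 3
7 = 1·5 + 2, so a_1 = 1
5 = 2·2 + 1, so a_2 = 2
2 = 2·1 + 0, so a_3 = 2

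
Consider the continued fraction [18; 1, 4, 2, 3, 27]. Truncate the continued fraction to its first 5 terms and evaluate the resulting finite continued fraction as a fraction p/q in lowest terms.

Start with 3.
2 + 1/(3/1) = 2 + 1/3 = 7/3
4 + 1/(7/3) = 4 + 3/7 = 31/7
1 + 1/(31/7) = 1 + 7/31 = 38/31
18 + 1/(38/31) = 18 + 31/38 = 715/38

715/38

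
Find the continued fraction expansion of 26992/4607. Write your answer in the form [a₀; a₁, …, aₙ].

[5; 1, 6, 11, 2, 2, 11]

26992 ÷ 4607 → quotient 5, remainder 3957
4607 ÷ 3957 → quotient 1, remainder 650
3957 ÷ 650 → quotient 6, remainder 57
650 ÷ 57 → quotient 11, remainder 23
57 ÷ 23 → quotient 2, remainder 11
23 ÷ 11 → quotient 2, remainder 1
11 ÷ 1 → quotient 11, remainder 0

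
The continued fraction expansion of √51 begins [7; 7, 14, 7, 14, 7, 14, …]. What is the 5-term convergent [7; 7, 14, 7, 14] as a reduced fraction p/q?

Start with 14.
7 + 1/(14/1) = 7 + 1/14 = 99/14
14 + 1/(99/14) = 14 + 14/99 = 1400/99
7 + 1/(1400/99) = 7 + 99/1400 = 9899/1400
7 + 1/(9899/1400) = 7 + 1400/9899 = 70693/9899

70693/9899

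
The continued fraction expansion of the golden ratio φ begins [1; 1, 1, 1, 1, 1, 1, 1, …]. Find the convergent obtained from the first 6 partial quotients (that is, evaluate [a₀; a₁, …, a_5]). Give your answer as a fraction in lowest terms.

13/8

Start with 1.
1 + 1/(1/1) = 1 + 1/1 = 2/1
1 + 1/(2/1) = 1 + 1/2 = 3/2
1 + 1/(3/2) = 1 + 2/3 = 5/3
1 + 1/(5/3) = 1 + 3/5 = 8/5
1 + 1/(8/5) = 1 + 5/8 = 13/8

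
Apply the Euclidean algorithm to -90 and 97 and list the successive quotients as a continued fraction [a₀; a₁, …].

Apply division with remainder until the remainder is 0:
-90 = -1·97 + 7, so a_0 = -1
97 = 13·7 + 6, so a_1 = 13
7 = 1·6 + 1, so a_2 = 1
6 = 6·1 + 0, so a_3 = 6

[-1; 13, 1, 6]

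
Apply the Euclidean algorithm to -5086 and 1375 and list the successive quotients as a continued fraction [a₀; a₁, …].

Repeatedly divide and take the remainder:
-5086 = -4·1375 + 414, so a_0 = -4
1375 = 3·414 + 133, so a_1 = 3
414 = 3·133 + 15, so a_2 = 3
133 = 8·15 + 13, so a_3 = 8
15 = 1·13 + 2, so a_4 = 1
13 = 6·2 + 1, so a_5 = 6
2 = 2·1 + 0, so a_6 = 2

[-4; 3, 3, 8, 1, 6, 2]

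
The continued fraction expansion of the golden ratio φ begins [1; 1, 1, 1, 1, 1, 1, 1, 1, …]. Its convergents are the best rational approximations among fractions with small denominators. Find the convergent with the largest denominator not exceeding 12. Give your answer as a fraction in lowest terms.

a_0 = 1: 1/1  (≤ bound)
a_1 = 1: 2/1  (≤ bound)
a_2 = 1: 3/2  (≤ bound)
a_3 = 1: 5/3  (≤ bound)
a_4 = 1: 8/5  (≤ bound)
a_5 = 1: 13/8  (≤ bound)
a_6 = 1: 21/13  (> 12, stop)

13/8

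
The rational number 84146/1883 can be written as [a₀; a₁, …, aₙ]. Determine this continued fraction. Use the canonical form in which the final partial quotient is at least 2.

[44; 1, 2, 5, 12, 1, 8]

84146 ÷ 1883 → quotient 44, remainder 1294
1883 ÷ 1294 → quotient 1, remainder 589
1294 ÷ 589 → quotient 2, remainder 116
589 ÷ 116 → quotient 5, remainder 9
116 ÷ 9 → quotient 12, remainder 8
9 ÷ 8 → quotient 1, remainder 1
8 ÷ 1 → quotient 8, remainder 0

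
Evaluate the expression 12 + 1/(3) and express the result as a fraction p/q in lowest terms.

37/3

a_0 = 12: 12/1
a_1 = 3: 37/3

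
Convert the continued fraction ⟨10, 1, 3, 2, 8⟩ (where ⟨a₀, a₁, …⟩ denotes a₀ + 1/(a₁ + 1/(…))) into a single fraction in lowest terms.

Build up convergents one term at a time:
a_0 = 10: 10/1
a_1 = 1: 11/1
a_2 = 3: 43/4
a_3 = 2: 97/9
a_4 = 8: 819/76

819/76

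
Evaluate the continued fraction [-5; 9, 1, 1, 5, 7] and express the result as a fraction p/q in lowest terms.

Compute successive convergents:
a_0 = -5: -5/1
a_1 = 9: -44/9
a_2 = 1: -49/10
a_3 = 1: -93/19
a_4 = 5: -514/105
a_5 = 7: -3691/754

-3691/754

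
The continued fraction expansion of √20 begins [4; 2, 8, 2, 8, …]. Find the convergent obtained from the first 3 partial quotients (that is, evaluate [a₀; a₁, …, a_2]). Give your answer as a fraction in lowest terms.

76/17

Start with 8.
2 + 1/(8/1) = 2 + 1/8 = 17/8
4 + 1/(17/8) = 4 + 8/17 = 76/17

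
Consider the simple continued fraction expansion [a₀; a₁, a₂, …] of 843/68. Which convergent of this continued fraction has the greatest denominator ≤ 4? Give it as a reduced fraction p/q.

37/3

List convergents until the denominator exceeds the bound:
a_0 = 12: 12/1  (≤ bound)
a_1 = 2: 25/2  (≤ bound)
a_2 = 1: 37/3  (≤ bound)
a_3 = 1: 62/5  (> 4, stop)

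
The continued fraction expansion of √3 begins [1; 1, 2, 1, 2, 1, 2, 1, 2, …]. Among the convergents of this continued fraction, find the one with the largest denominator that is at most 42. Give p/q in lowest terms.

71/41

a_0 = 1: 1/1  (≤ bound)
a_1 = 1: 2/1  (≤ bound)
a_2 = 2: 5/3  (≤ bound)
a_3 = 1: 7/4  (≤ bound)
a_4 = 2: 19/11  (≤ bound)
a_5 = 1: 26/15  (≤ bound)
a_6 = 2: 71/41  (≤ bound)
a_7 = 1: 97/56  (> 42, stop)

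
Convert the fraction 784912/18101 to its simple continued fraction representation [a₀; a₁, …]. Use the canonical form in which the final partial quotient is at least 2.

Run the Euclidean algorithm, recording each quotient:
784912 = 43·18101 + 6569, so a_0 = 43
18101 = 2·6569 + 4963, so a_1 = 2
6569 = 1·4963 + 1606, so a_2 = 1
4963 = 3·1606 + 145, so a_3 = 3
1606 = 11·145 + 11, so a_4 = 11
145 = 13·11 + 2, so a_5 = 13
11 = 5·2 + 1, so a_6 = 5
2 = 2·1 + 0, so a_7 = 2

[43; 2, 1, 3, 11, 13, 5, 2]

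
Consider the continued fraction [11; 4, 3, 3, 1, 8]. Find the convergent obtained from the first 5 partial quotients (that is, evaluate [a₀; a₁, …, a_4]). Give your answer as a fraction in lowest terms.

a_0 = 11: 11/1
a_1 = 4: 45/4
a_2 = 3: 146/13
a_3 = 3: 483/43
a_4 = 1: 629/56

629/56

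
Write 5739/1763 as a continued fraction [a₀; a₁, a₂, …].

[3; 3, 1, 11, 6, 6]

Repeatedly divide and take the remainder:
5739 ÷ 1763 → quotient 3, remainder 450
1763 ÷ 450 → quotient 3, remainder 413
450 ÷ 413 → quotient 1, remainder 37
413 ÷ 37 → quotient 11, remainder 6
37 ÷ 6 → quotient 6, remainder 1
6 ÷ 1 → quotient 6, remainder 0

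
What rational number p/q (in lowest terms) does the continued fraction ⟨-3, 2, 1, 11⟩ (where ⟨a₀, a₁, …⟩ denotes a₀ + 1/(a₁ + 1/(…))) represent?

Work from the innermost term outward:
Start with 11.
1 + 1/(11/1) = 1 + 1/11 = 12/11
2 + 1/(12/11) = 2 + 11/12 = 35/12
-3 + 1/(35/12) = -3 + 12/35 = -93/35

-93/35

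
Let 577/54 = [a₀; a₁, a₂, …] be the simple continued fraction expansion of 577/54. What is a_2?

577 ÷ 54 → quotient 10, remainder 37
54 ÷ 37 → quotient 1, remainder 17
37 ÷ 17 → quotient 2, remainder 3

2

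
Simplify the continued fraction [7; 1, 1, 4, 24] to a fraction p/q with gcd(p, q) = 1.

1647/218

Start with 24.
4 + 1/(24/1) = 4 + 1/24 = 97/24
1 + 1/(97/24) = 1 + 24/97 = 121/97
1 + 1/(121/97) = 1 + 97/121 = 218/121
7 + 1/(218/121) = 7 + 121/218 = 1647/218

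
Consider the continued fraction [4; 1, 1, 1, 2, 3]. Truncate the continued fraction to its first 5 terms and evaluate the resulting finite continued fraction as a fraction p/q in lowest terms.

a_0 = 4: 4/1
a_1 = 1: 5/1
a_2 = 1: 9/2
a_3 = 1: 14/3
a_4 = 2: 37/8

37/8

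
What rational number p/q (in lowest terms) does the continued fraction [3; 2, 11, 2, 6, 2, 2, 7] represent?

42539/12227

Start with 7.
2 + 1/(7/1) = 2 + 1/7 = 15/7
2 + 1/(15/7) = 2 + 7/15 = 37/15
6 + 1/(37/15) = 6 + 15/37 = 237/37
2 + 1/(237/37) = 2 + 37/237 = 511/237
11 + 1/(511/237) = 11 + 237/511 = 5858/511
2 + 1/(5858/511) = 2 + 511/5858 = 12227/5858
3 + 1/(12227/5858) = 3 + 5858/12227 = 42539/12227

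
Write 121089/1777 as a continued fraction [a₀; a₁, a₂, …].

Repeatedly divide and take the remainder:
⌊121089/1777⌋ = 68, remainder 253
⌊1777/253⌋ = 7, remainder 6
⌊253/6⌋ = 42, remainder 1
⌊6/1⌋ = 6, remainder 0

[68; 7, 42, 6]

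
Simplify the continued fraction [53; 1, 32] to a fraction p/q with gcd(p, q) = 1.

1781/33

a_0 = 53: 53/1
a_1 = 1: 54/1
a_2 = 32: 1781/33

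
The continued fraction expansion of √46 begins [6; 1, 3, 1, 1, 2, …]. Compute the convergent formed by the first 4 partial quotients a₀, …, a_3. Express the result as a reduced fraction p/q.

Build up convergents one term at a time:
a_0 = 6: 6/1
a_1 = 1: 7/1
a_2 = 3: 27/4
a_3 = 1: 34/5

34/5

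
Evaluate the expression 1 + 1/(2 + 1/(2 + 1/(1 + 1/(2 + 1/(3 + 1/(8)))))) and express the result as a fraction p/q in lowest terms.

755/531

a_0 = 1: 1/1
a_1 = 2: 3/2
a_2 = 2: 7/5
a_3 = 1: 10/7
a_4 = 2: 27/19
a_5 = 3: 91/64
a_6 = 8: 755/531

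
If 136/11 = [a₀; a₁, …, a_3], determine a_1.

2

Apply division with remainder until the remainder is 0:
136 ÷ 11 → quotient 12, remainder 4
11 ÷ 4 → quotient 2, remainder 3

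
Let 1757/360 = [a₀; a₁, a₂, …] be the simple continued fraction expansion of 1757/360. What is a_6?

5

⌊1757/360⌋ = 4, remainder 317
⌊360/317⌋ = 1, remainder 43
⌊317/43⌋ = 7, remainder 16
⌊43/16⌋ = 2, remainder 11
⌊16/11⌋ = 1, remainder 5
⌊11/5⌋ = 2, remainder 1
⌊5/1⌋ = 5, remainder 0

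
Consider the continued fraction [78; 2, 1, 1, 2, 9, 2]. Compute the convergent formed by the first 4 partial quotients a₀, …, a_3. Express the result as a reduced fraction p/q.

392/5

Use the convergent recurrence hₖ = aₖ·hₖ₋₁ + hₖ₋₂ (and likewise for the denominators kₖ):
a_0 = 78: 78/1
a_1 = 2: 157/2
a_2 = 1: 235/3
a_3 = 1: 392/5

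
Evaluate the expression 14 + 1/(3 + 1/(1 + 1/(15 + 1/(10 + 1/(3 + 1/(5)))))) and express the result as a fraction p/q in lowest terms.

149082/10459

Start with 5.
3 + 1/(5/1) = 3 + 1/5 = 16/5
10 + 1/(16/5) = 10 + 5/16 = 165/16
15 + 1/(165/16) = 15 + 16/165 = 2491/165
1 + 1/(2491/165) = 1 + 165/2491 = 2656/2491
3 + 1/(2656/2491) = 3 + 2491/2656 = 10459/2656
14 + 1/(10459/2656) = 14 + 2656/10459 = 149082/10459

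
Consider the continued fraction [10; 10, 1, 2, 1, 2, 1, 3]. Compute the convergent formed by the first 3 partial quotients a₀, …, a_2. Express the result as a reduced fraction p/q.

111/11

Start with 1.
10 + 1/(1/1) = 10 + 1/1 = 11/1
10 + 1/(11/1) = 10 + 1/11 = 111/11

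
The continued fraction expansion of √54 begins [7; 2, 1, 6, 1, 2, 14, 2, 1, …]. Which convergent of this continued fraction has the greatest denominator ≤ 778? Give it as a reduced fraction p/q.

485/66

List convergents until the denominator exceeds the bound:
a_0 = 7: 7/1  (≤ bound)
a_1 = 2: 15/2  (≤ bound)
a_2 = 1: 22/3  (≤ bound)
a_3 = 6: 147/20  (≤ bound)
a_4 = 1: 169/23  (≤ bound)
a_5 = 2: 485/66  (≤ bound)
a_6 = 14: 6959/947  (> 778, stop)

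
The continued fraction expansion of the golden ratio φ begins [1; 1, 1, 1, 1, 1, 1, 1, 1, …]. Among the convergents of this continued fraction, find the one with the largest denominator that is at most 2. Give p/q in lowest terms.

a_0 = 1: 1/1  (≤ bound)
a_1 = 1: 2/1  (≤ bound)
a_2 = 1: 3/2  (≤ bound)
a_3 = 1: 5/3  (> 2, stop)

3/2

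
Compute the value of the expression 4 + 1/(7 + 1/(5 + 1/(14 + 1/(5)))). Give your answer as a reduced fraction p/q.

Use the convergent recurrence hₖ = aₖ·hₖ₋₁ + hₖ₋₂ (and likewise for the denominators kₖ):
a_0 = 4: 4/1
a_1 = 7: 29/7
a_2 = 5: 149/36
a_3 = 14: 2115/511
a_4 = 5: 10724/2591

10724/2591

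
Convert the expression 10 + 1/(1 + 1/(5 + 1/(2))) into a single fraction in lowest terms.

Start with 2.
5 + 1/(2/1) = 5 + 1/2 = 11/2
1 + 1/(11/2) = 1 + 2/11 = 13/11
10 + 1/(13/11) = 10 + 11/13 = 141/13

141/13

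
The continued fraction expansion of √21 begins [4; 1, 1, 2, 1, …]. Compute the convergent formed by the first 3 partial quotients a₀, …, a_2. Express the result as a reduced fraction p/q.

9/2

Starting at the tail and folding back:
Start with 1.
1 + 1/(1/1) = 1 + 1/1 = 2/1
4 + 1/(2/1) = 4 + 1/2 = 9/2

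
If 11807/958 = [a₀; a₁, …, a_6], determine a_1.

3

Repeatedly divide and take the remainder:
11807 = 12·958 + 311, so a_0 = 12
958 = 3·311 + 25, so a_1 = 3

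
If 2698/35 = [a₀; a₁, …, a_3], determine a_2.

1

2698 ÷ 35 → quotient 77, remainder 3
35 ÷ 3 → quotient 11, remainder 2
3 ÷ 2 → quotient 1, remainder 1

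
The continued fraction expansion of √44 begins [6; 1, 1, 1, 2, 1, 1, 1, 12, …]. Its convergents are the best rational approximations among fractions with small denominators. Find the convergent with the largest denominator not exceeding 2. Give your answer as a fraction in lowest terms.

List convergents until the denominator exceeds the bound:
a_0 = 6: 6/1  (≤ bound)
a_1 = 1: 7/1  (≤ bound)
a_2 = 1: 13/2  (≤ bound)
a_3 = 1: 20/3  (> 2, stop)

13/2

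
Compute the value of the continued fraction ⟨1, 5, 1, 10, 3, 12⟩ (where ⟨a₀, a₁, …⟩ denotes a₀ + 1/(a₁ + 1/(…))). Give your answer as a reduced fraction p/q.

2896/2477

Use the convergent recurrence hₖ = aₖ·hₖ₋₁ + hₖ₋₂ (and likewise for the denominators kₖ):
a_0 = 1: 1/1
a_1 = 5: 6/5
a_2 = 1: 7/6
a_3 = 10: 76/65
a_4 = 3: 235/201
a_5 = 12: 2896/2477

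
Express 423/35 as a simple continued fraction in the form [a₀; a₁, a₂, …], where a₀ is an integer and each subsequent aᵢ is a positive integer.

423 ÷ 35 → quotient 12, remainder 3
35 ÷ 3 → quotient 11, remainder 2
3 ÷ 2 → quotient 1, remainder 1
2 ÷ 1 → quotient 2, remainder 0

[12; 11, 1, 2]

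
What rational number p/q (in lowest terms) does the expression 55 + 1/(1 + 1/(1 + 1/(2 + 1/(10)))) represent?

Work from the innermost term outward:
Start with 10.
2 + 1/(10/1) = 2 + 1/10 = 21/10
1 + 1/(21/10) = 1 + 10/21 = 31/21
1 + 1/(31/21) = 1 + 21/31 = 52/31
55 + 1/(52/31) = 55 + 31/52 = 2891/52

2891/52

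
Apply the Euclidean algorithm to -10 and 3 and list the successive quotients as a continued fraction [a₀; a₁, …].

Repeatedly divide and take the remainder:
⌊-10/3⌋ = -4, remainder 2
⌊3/2⌋ = 1, remainder 1
⌊2/1⌋ = 2, remainder 0

[-4; 1, 2]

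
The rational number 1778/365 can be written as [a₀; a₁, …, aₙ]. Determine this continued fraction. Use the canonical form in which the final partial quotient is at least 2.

[4; 1, 6, 1, 3, 3, 1, 2]

Run the Euclidean algorithm, recording each quotient:
1778 = 4·365 + 318, so a_0 = 4
365 = 1·318 + 47, so a_1 = 1
318 = 6·47 + 36, so a_2 = 6
47 = 1·36 + 11, so a_3 = 1
36 = 3·11 + 3, so a_4 = 3
11 = 3·3 + 2, so a_5 = 3
3 = 1·2 + 1, so a_6 = 1
2 = 2·1 + 0, so a_7 = 2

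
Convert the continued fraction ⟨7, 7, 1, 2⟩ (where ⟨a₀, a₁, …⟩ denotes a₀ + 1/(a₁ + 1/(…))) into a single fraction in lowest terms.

a_0 = 7: 7/1
a_1 = 7: 50/7
a_2 = 1: 57/8
a_3 = 2: 164/23

164/23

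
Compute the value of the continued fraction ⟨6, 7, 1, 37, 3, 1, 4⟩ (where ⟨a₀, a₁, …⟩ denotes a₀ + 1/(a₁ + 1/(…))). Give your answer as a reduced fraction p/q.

Start with 4.
1 + 1/(4/1) = 1 + 1/4 = 5/4
3 + 1/(5/4) = 3 + 4/5 = 19/5
37 + 1/(19/5) = 37 + 5/19 = 708/19
1 + 1/(708/19) = 1 + 19/708 = 727/708
7 + 1/(727/708) = 7 + 708/727 = 5797/727
6 + 1/(5797/727) = 6 + 727/5797 = 35509/5797

35509/5797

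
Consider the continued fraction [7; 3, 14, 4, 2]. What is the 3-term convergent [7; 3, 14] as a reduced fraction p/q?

Start with 14.
3 + 1/(14/1) = 3 + 1/14 = 43/14
7 + 1/(43/14) = 7 + 14/43 = 315/43

315/43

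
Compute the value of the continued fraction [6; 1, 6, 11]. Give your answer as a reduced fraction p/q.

535/78

Compute successive convergents:
a_0 = 6: 6/1
a_1 = 1: 7/1
a_2 = 6: 48/7
a_3 = 11: 535/78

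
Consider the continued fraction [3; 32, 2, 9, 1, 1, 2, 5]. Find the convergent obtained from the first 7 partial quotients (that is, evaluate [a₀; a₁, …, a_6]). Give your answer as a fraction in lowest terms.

9941/3280

Build up convergents one term at a time:
a_0 = 3: 3/1
a_1 = 32: 97/32
a_2 = 2: 197/65
a_3 = 9: 1870/617
a_4 = 1: 2067/682
a_5 = 1: 3937/1299
a_6 = 2: 9941/3280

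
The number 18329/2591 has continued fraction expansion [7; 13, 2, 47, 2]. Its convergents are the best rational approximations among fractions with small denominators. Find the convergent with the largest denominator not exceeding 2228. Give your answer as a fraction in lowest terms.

9069/1282

List convergents until the denominator exceeds the bound:
a_0 = 7: 7/1  (≤ bound)
a_1 = 13: 92/13  (≤ bound)
a_2 = 2: 191/27  (≤ bound)
a_3 = 47: 9069/1282  (≤ bound)
a_4 = 2: 18329/2591  (> 2228, stop)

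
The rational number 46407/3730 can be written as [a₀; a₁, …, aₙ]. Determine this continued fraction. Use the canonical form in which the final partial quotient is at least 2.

[12; 2, 3, 1, 3, 2, 48]

Run the Euclidean algorithm, recording each quotient:
46407 ÷ 3730 → quotient 12, remainder 1647
3730 ÷ 1647 → quotient 2, remainder 436
1647 ÷ 436 → quotient 3, remainder 339
436 ÷ 339 → quotient 1, remainder 97
339 ÷ 97 → quotient 3, remainder 48
97 ÷ 48 → quotient 2, remainder 1
48 ÷ 1 → quotient 48, remainder 0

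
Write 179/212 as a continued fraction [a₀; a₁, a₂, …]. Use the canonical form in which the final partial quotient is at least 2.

Apply division with remainder until the remainder is 0:
⌊179/212⌋ = 0, remainder 179
⌊212/179⌋ = 1, remainder 33
⌊179/33⌋ = 5, remainder 14
⌊33/14⌋ = 2, remainder 5
⌊14/5⌋ = 2, remainder 4
⌊5/4⌋ = 1, remainder 1
⌊4/1⌋ = 4, remainder 0

[0; 1, 5, 2, 2, 1, 4]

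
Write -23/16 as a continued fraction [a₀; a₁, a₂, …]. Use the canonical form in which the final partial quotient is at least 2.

[-2; 1, 1, 3, 2]

Repeatedly divide and take the remainder:
-23 = -2·16 + 9, so a_0 = -2
16 = 1·9 + 7, so a_1 = 1
9 = 1·7 + 2, so a_2 = 1
7 = 3·2 + 1, so a_3 = 3
2 = 2·1 + 0, so a_4 = 2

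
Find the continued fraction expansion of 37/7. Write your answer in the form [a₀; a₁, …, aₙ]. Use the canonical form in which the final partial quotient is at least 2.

[5; 3, 2]

37 = 5·7 + 2, so a_0 = 5
7 = 3·2 + 1, so a_1 = 3
2 = 2·1 + 0, so a_2 = 2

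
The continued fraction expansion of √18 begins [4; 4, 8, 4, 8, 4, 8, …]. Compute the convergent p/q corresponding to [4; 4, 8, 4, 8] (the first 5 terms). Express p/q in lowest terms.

Collapse the nested fraction from the inside out:
Start with 8.
4 + 1/(8/1) = 4 + 1/8 = 33/8
8 + 1/(33/8) = 8 + 8/33 = 272/33
4 + 1/(272/33) = 4 + 33/272 = 1121/272
4 + 1/(1121/272) = 4 + 272/1121 = 4756/1121

4756/1121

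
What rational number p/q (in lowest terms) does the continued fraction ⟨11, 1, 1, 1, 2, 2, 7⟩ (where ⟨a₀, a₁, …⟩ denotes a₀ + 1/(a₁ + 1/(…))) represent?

1640/141

a_0 = 11: 11/1
a_1 = 1: 12/1
a_2 = 1: 23/2
a_3 = 1: 35/3
a_4 = 2: 93/8
a_5 = 2: 221/19
a_6 = 7: 1640/141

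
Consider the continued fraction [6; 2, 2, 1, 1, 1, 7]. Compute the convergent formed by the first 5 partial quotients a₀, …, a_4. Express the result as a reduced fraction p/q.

Build up convergents one term at a time:
a_0 = 6: 6/1
a_1 = 2: 13/2
a_2 = 2: 32/5
a_3 = 1: 45/7
a_4 = 1: 77/12

77/12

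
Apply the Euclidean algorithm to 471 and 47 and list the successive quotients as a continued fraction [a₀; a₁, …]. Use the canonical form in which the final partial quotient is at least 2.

471 ÷ 47 → quotient 10, remainder 1
47 ÷ 1 → quotient 47, remainder 0

[10; 47]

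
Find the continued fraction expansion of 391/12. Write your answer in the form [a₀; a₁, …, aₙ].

[32; 1, 1, 2, 2]

391 = 32·12 + 7, so a_0 = 32
12 = 1·7 + 5, so a_1 = 1
7 = 1·5 + 2, so a_2 = 1
5 = 2·2 + 1, so a_3 = 2
2 = 2·1 + 0, so a_4 = 2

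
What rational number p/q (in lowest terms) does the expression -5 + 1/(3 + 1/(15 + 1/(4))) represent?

a_0 = -5: -5/1
a_1 = 3: -14/3
a_2 = 15: -215/46
a_3 = 4: -874/187

-874/187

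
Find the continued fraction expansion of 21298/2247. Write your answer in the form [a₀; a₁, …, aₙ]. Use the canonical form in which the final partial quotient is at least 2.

[9; 2, 11, 12, 8]

Run the Euclidean algorithm, recording each quotient:
21298 ÷ 2247 → quotient 9, remainder 1075
2247 ÷ 1075 → quotient 2, remainder 97
1075 ÷ 97 → quotient 11, remainder 8
97 ÷ 8 → quotient 12, remainder 1
8 ÷ 1 → quotient 8, remainder 0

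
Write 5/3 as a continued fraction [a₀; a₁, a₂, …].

⌊5/3⌋ = 1, remainder 2
⌊3/2⌋ = 1, remainder 1
⌊2/1⌋ = 2, remainder 0

[1; 1, 2]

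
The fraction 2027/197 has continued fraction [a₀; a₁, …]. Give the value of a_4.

2027 ÷ 197 → quotient 10, remainder 57
197 ÷ 57 → quotient 3, remainder 26
57 ÷ 26 → quotient 2, remainder 5
26 ÷ 5 → quotient 5, remainder 1
5 ÷ 1 → quotient 5, remainder 0

5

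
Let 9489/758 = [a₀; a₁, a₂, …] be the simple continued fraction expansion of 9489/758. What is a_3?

9489 ÷ 758 → quotient 12, remainder 393
758 ÷ 393 → quotient 1, remainder 365
393 ÷ 365 → quotient 1, remainder 28
365 ÷ 28 → quotient 13, remainder 1

13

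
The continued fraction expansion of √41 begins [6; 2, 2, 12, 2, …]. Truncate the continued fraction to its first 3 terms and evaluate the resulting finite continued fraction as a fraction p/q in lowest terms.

32/5

a_0 = 6: 6/1
a_1 = 2: 13/2
a_2 = 2: 32/5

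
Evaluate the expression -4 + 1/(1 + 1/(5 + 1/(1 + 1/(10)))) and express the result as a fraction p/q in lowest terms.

-239/76

Start with 10.
1 + 1/(10/1) = 1 + 1/10 = 11/10
5 + 1/(11/10) = 5 + 10/11 = 65/11
1 + 1/(65/11) = 1 + 11/65 = 76/65
-4 + 1/(76/65) = -4 + 65/76 = -239/76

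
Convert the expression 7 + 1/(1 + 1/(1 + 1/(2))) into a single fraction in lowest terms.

38/5

Use the convergent recurrence hₖ = aₖ·hₖ₋₁ + hₖ₋₂ (and likewise for the denominators kₖ):
a_0 = 7: 7/1
a_1 = 1: 8/1
a_2 = 1: 15/2
a_3 = 2: 38/5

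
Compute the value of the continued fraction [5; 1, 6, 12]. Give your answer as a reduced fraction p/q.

498/85

a_0 = 5: 5/1
a_1 = 1: 6/1
a_2 = 6: 41/7
a_3 = 12: 498/85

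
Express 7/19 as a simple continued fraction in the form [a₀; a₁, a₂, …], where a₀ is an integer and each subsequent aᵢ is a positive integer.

[0; 2, 1, 2, 2]

Repeatedly divide and take the remainder:
7 ÷ 19 → quotient 0, remainder 7
19 ÷ 7 → quotient 2, remainder 5
7 ÷ 5 → quotient 1, remainder 2
5 ÷ 2 → quotient 2, remainder 1
2 ÷ 1 → quotient 2, remainder 0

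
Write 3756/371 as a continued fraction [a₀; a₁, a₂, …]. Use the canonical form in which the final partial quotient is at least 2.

[10; 8, 15, 3]

Run the Euclidean algorithm, recording each quotient:
3756 ÷ 371 → quotient 10, remainder 46
371 ÷ 46 → quotient 8, remainder 3
46 ÷ 3 → quotient 15, remainder 1
3 ÷ 1 → quotient 3, remainder 0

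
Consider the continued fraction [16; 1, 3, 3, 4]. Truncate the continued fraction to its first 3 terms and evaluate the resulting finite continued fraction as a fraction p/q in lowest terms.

Start with 3.
1 + 1/(3/1) = 1 + 1/3 = 4/3
16 + 1/(4/3) = 16 + 3/4 = 67/4

67/4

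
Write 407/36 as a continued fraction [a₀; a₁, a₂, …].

[11; 3, 3, 1, 2]

Repeatedly divide and take the remainder:
407 ÷ 36 → quotient 11, remainder 11
36 ÷ 11 → quotient 3, remainder 3
11 ÷ 3 → quotient 3, remainder 2
3 ÷ 2 → quotient 1, remainder 1
2 ÷ 1 → quotient 2, remainder 0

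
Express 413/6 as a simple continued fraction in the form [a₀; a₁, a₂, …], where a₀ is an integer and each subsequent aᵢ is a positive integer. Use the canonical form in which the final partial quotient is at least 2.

[68; 1, 5]

413 = 68·6 + 5, so a_0 = 68
6 = 1·5 + 1, so a_1 = 1
5 = 5·1 + 0, so a_2 = 5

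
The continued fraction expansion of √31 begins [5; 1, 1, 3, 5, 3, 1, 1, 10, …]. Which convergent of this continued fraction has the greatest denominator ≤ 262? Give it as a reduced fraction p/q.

863/155

List convergents until the denominator exceeds the bound:
a_0 = 5: 5/1  (≤ bound)
a_1 = 1: 6/1  (≤ bound)
a_2 = 1: 11/2  (≤ bound)
a_3 = 3: 39/7  (≤ bound)
a_4 = 5: 206/37  (≤ bound)
a_5 = 3: 657/118  (≤ bound)
a_6 = 1: 863/155  (≤ bound)
a_7 = 1: 1520/273  (> 262, stop)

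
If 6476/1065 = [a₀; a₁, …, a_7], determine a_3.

1

6476 = 6·1065 + 86, so a_0 = 6
1065 = 12·86 + 33, so a_1 = 12
86 = 2·33 + 20, so a_2 = 2
33 = 1·20 + 13, so a_3 = 1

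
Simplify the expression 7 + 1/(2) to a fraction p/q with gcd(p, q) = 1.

15/2

Work from the innermost term outward:
Start with 2.
7 + 1/(2/1) = 7 + 1/2 = 15/2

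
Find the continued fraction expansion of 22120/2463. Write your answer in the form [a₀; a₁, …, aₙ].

22120 = 8·2463 + 2416, so a_0 = 8
2463 = 1·2416 + 47, so a_1 = 1
2416 = 51·47 + 19, so a_2 = 51
47 = 2·19 + 9, so a_3 = 2
19 = 2·9 + 1, so a_4 = 2
9 = 9·1 + 0, so a_5 = 9

[8; 1, 51, 2, 2, 9]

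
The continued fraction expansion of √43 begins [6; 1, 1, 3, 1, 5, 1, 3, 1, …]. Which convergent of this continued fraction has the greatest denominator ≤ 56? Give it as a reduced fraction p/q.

341/52

List convergents until the denominator exceeds the bound:
a_0 = 6: 6/1  (≤ bound)
a_1 = 1: 7/1  (≤ bound)
a_2 = 1: 13/2  (≤ bound)
a_3 = 3: 46/7  (≤ bound)
a_4 = 1: 59/9  (≤ bound)
a_5 = 5: 341/52  (≤ bound)
a_6 = 1: 400/61  (> 56, stop)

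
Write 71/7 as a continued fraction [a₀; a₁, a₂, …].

71 = 10·7 + 1, so a_0 = 10
7 = 7·1 + 0, so a_1 = 7

[10; 7]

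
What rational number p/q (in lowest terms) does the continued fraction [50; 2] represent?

Start with 2.
50 + 1/(2/1) = 50 + 1/2 = 101/2

101/2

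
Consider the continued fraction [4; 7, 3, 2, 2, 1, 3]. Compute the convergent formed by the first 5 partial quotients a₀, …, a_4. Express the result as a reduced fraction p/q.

513/124

Collapse the nested fraction from the inside out:
Start with 2.
2 + 1/(2/1) = 2 + 1/2 = 5/2
3 + 1/(5/2) = 3 + 2/5 = 17/5
7 + 1/(17/5) = 7 + 5/17 = 124/17
4 + 1/(124/17) = 4 + 17/124 = 513/124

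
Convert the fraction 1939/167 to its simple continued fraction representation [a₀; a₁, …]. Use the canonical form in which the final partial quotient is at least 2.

1939 ÷ 167 → quotient 11, remainder 102
167 ÷ 102 → quotient 1, remainder 65
102 ÷ 65 → quotient 1, remainder 37
65 ÷ 37 → quotient 1, remainder 28
37 ÷ 28 → quotient 1, remainder 9
28 ÷ 9 → quotient 3, remainder 1
9 ÷ 1 → quotient 9, remainder 0

[11; 1, 1, 1, 1, 3, 9]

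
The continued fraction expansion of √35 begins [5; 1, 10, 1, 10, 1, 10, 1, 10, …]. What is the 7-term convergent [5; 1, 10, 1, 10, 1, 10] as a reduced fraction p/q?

9235/1561

Collapse the nested fraction from the inside out:
Start with 10.
1 + 1/(10/1) = 1 + 1/10 = 11/10
10 + 1/(11/10) = 10 + 10/11 = 120/11
1 + 1/(120/11) = 1 + 11/120 = 131/120
10 + 1/(131/120) = 10 + 120/131 = 1430/131
1 + 1/(1430/131) = 1 + 131/1430 = 1561/1430
5 + 1/(1561/1430) = 5 + 1430/1561 = 9235/1561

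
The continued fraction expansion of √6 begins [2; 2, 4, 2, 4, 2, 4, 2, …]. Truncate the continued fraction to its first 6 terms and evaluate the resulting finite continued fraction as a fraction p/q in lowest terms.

a_0 = 2: 2/1
a_1 = 2: 5/2
a_2 = 4: 22/9
a_3 = 2: 49/20
a_4 = 4: 218/89
a_5 = 2: 485/198

485/198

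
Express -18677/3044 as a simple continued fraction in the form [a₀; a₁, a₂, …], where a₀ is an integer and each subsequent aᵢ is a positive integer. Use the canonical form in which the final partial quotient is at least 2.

Repeatedly divide and take the remainder:
-18677 = -7·3044 + 2631, so a_0 = -7
3044 = 1·2631 + 413, so a_1 = 1
2631 = 6·413 + 153, so a_2 = 6
413 = 2·153 + 107, so a_3 = 2
153 = 1·107 + 46, so a_4 = 1
107 = 2·46 + 15, so a_5 = 2
46 = 3·15 + 1, so a_6 = 3
15 = 15·1 + 0, so a_7 = 15

[-7; 1, 6, 2, 1, 2, 3, 15]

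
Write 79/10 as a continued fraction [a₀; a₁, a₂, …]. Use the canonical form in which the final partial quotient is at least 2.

⌊79/10⌋ = 7, remainder 9
⌊10/9⌋ = 1, remainder 1
⌊9/1⌋ = 9, remainder 0

[7; 1, 9]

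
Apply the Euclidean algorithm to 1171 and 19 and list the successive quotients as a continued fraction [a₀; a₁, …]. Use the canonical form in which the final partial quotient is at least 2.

[61; 1, 1, 1, 2, 2]

⌊1171/19⌋ = 61, remainder 12
⌊19/12⌋ = 1, remainder 7
⌊12/7⌋ = 1, remainder 5
⌊7/5⌋ = 1, remainder 2
⌊5/2⌋ = 2, remainder 1
⌊2/1⌋ = 2, remainder 0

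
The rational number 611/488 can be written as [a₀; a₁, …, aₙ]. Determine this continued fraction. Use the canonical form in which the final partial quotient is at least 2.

611 = 1·488 + 123, so a_0 = 1
488 = 3·123 + 119, so a_1 = 3
123 = 1·119 + 4, so a_2 = 1
119 = 29·4 + 3, so a_3 = 29
4 = 1·3 + 1, so a_4 = 1
3 = 3·1 + 0, so a_5 = 3

[1; 3, 1, 29, 1, 3]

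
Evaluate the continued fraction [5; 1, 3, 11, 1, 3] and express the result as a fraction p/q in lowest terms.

1105/192

Build up convergents one term at a time:
a_0 = 5: 5/1
a_1 = 1: 6/1
a_2 = 3: 23/4
a_3 = 11: 259/45
a_4 = 1: 282/49
a_5 = 3: 1105/192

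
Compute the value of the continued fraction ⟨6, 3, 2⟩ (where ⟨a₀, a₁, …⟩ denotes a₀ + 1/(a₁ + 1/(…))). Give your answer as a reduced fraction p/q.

44/7

Collapse the nested fraction from the inside out:
Start with 2.
3 + 1/(2/1) = 3 + 1/2 = 7/2
6 + 1/(7/2) = 6 + 2/7 = 44/7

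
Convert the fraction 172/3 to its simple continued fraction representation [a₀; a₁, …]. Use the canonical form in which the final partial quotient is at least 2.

[57; 3]

172 ÷ 3 → quotient 57, remainder 1
3 ÷ 1 → quotient 3, remainder 0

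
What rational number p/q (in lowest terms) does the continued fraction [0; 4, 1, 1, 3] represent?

7/32

a_0 = 0: 0/1
a_1 = 4: 1/4
a_2 = 1: 1/5
a_3 = 1: 2/9
a_4 = 3: 7/32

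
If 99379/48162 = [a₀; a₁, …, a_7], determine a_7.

14

99379 ÷ 48162 → quotient 2, remainder 3055
48162 ÷ 3055 → quotient 15, remainder 2337
3055 ÷ 2337 → quotient 1, remainder 718
2337 ÷ 718 → quotient 3, remainder 183
718 ÷ 183 → quotient 3, remainder 169
183 ÷ 169 → quotient 1, remainder 14
169 ÷ 14 → quotient 12, remainder 1
14 ÷ 1 → quotient 14, remainder 0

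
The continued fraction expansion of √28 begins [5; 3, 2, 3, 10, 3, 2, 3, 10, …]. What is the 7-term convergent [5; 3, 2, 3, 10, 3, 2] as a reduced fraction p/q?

Work from the innermost term outward:
Start with 2.
3 + 1/(2/1) = 3 + 1/2 = 7/2
10 + 1/(7/2) = 10 + 2/7 = 72/7
3 + 1/(72/7) = 3 + 7/72 = 223/72
2 + 1/(223/72) = 2 + 72/223 = 518/223
3 + 1/(518/223) = 3 + 223/518 = 1777/518
5 + 1/(1777/518) = 5 + 518/1777 = 9403/1777

9403/1777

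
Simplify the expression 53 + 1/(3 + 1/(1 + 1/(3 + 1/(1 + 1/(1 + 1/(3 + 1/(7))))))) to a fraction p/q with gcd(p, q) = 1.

46926/881

Starting at the tail and folding back:
Start with 7.
3 + 1/(7/1) = 3 + 1/7 = 22/7
1 + 1/(22/7) = 1 + 7/22 = 29/22
1 + 1/(29/22) = 1 + 22/29 = 51/29
3 + 1/(51/29) = 3 + 29/51 = 182/51
1 + 1/(182/51) = 1 + 51/182 = 233/182
3 + 1/(233/182) = 3 + 182/233 = 881/233
53 + 1/(881/233) = 53 + 233/881 = 46926/881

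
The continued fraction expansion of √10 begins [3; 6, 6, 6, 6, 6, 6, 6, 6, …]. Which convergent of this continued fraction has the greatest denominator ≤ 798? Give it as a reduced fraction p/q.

721/228

a_0 = 3: 3/1  (≤ bound)
a_1 = 6: 19/6  (≤ bound)
a_2 = 6: 117/37  (≤ bound)
a_3 = 6: 721/228  (≤ bound)
a_4 = 6: 4443/1405  (> 798, stop)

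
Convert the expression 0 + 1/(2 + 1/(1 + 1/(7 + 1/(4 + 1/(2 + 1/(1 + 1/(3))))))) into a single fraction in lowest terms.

395/1137

a_0 = 0: 0/1
a_1 = 2: 1/2
a_2 = 1: 1/3
a_3 = 7: 8/23
a_4 = 4: 33/95
a_5 = 2: 74/213
a_6 = 1: 107/308
a_7 = 3: 395/1137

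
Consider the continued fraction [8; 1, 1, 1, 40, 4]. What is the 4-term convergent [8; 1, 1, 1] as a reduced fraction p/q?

Starting at the tail and folding back:
Start with 1.
1 + 1/(1/1) = 1 + 1/1 = 2/1
1 + 1/(2/1) = 1 + 1/2 = 3/2
8 + 1/(3/2) = 8 + 2/3 = 26/3

26/3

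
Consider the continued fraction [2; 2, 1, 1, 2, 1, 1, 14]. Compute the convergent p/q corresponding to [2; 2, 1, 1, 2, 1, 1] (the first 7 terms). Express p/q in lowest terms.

74/31

a_0 = 2: 2/1
a_1 = 2: 5/2
a_2 = 1: 7/3
a_3 = 1: 12/5
a_4 = 2: 31/13
a_5 = 1: 43/18
a_6 = 1: 74/31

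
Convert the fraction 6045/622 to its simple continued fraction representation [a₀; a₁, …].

⌊6045/622⌋ = 9, remainder 447
⌊622/447⌋ = 1, remainder 175
⌊447/175⌋ = 2, remainder 97
⌊175/97⌋ = 1, remainder 78
⌊97/78⌋ = 1, remainder 19
⌊78/19⌋ = 4, remainder 2
⌊19/2⌋ = 9, remainder 1
⌊2/1⌋ = 2, remainder 0

[9; 1, 2, 1, 1, 4, 9, 2]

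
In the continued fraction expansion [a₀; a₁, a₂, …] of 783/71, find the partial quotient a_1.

35

Repeatedly divide and take the remainder:
⌊783/71⌋ = 11, remainder 2
⌊71/2⌋ = 35, remainder 1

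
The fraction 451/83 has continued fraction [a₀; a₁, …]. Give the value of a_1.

Repeatedly divide and take the remainder:
⌊451/83⌋ = 5, remainder 36
⌊83/36⌋ = 2, remainder 11

2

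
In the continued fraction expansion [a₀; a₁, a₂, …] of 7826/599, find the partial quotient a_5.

7826 ÷ 599 → quotient 13, remainder 39
599 ÷ 39 → quotient 15, remainder 14
39 ÷ 14 → quotient 2, remainder 11
14 ÷ 11 → quotient 1, remainder 3
11 ÷ 3 → quotient 3, remainder 2
3 ÷ 2 → quotient 1, remainder 1

1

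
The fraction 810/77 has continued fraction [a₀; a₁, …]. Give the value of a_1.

1

Run the Euclidean algorithm, recording each quotient:
⌊810/77⌋ = 10, remainder 40
⌊77/40⌋ = 1, remainder 37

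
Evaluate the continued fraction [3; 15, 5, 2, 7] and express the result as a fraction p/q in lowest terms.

Start with 7.
2 + 1/(7/1) = 2 + 1/7 = 15/7
5 + 1/(15/7) = 5 + 7/15 = 82/15
15 + 1/(82/15) = 15 + 15/82 = 1245/82
3 + 1/(1245/82) = 3 + 82/1245 = 3817/1245

3817/1245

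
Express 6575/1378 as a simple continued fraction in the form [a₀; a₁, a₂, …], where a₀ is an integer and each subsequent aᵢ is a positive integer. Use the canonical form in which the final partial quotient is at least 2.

[4; 1, 3, 2, 1, 2, 39]

6575 = 4·1378 + 1063, so a_0 = 4
1378 = 1·1063 + 315, so a_1 = 1
1063 = 3·315 + 118, so a_2 = 3
315 = 2·118 + 79, so a_3 = 2
118 = 1·79 + 39, so a_4 = 1
79 = 2·39 + 1, so a_5 = 2
39 = 39·1 + 0, so a_6 = 39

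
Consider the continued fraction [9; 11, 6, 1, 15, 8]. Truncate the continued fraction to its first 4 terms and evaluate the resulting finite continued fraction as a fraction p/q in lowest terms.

a_0 = 9: 9/1
a_1 = 11: 100/11
a_2 = 6: 609/67
a_3 = 1: 709/78

709/78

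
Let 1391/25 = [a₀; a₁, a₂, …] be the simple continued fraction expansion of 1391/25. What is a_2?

1

1391 ÷ 25 → quotient 55, remainder 16
25 ÷ 16 → quotient 1, remainder 9
16 ÷ 9 → quotient 1, remainder 7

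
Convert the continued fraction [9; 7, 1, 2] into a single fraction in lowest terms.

Build up convergents one term at a time:
a_0 = 9: 9/1
a_1 = 7: 64/7
a_2 = 1: 73/8
a_3 = 2: 210/23

210/23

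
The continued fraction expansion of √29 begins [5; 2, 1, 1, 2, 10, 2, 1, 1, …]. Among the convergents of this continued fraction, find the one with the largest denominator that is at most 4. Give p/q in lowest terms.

List convergents until the denominator exceeds the bound:
a_0 = 5: 5/1  (≤ bound)
a_1 = 2: 11/2  (≤ bound)
a_2 = 1: 16/3  (≤ bound)
a_3 = 1: 27/5  (> 4, stop)

16/3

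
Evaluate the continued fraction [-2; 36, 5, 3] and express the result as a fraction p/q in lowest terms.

-1142/579

a_0 = -2: -2/1
a_1 = 36: -71/36
a_2 = 5: -357/181
a_3 = 3: -1142/579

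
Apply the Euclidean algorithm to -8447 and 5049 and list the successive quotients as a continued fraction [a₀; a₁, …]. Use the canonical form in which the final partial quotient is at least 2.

⌊-8447/5049⌋ = -2, remainder 1651
⌊5049/1651⌋ = 3, remainder 96
⌊1651/96⌋ = 17, remainder 19
⌊96/19⌋ = 5, remainder 1
⌊19/1⌋ = 19, remainder 0

[-2; 3, 17, 5, 19]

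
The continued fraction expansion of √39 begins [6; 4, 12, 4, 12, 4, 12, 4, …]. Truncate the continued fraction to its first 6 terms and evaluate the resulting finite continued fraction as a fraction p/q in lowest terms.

62425/9996

Start with 4.
12 + 1/(4/1) = 12 + 1/4 = 49/4
4 + 1/(49/4) = 4 + 4/49 = 200/49
12 + 1/(200/49) = 12 + 49/200 = 2449/200
4 + 1/(2449/200) = 4 + 200/2449 = 9996/2449
6 + 1/(9996/2449) = 6 + 2449/9996 = 62425/9996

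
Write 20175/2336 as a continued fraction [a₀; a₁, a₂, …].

⌊20175/2336⌋ = 8, remainder 1487
⌊2336/1487⌋ = 1, remainder 849
⌊1487/849⌋ = 1, remainder 638
⌊849/638⌋ = 1, remainder 211
⌊638/211⌋ = 3, remainder 5
⌊211/5⌋ = 42, remainder 1
⌊5/1⌋ = 5, remainder 0

[8; 1, 1, 1, 3, 42, 5]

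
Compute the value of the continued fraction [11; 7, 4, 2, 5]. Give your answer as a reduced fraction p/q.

Use the convergent recurrence hₖ = aₖ·hₖ₋₁ + hₖ₋₂ (and likewise for the denominators kₖ):
a_0 = 11: 11/1
a_1 = 7: 78/7
a_2 = 4: 323/29
a_3 = 2: 724/65
a_4 = 5: 3943/354

3943/354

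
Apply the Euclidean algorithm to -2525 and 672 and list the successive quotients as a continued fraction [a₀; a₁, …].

[-4; 4, 8, 6, 1, 2]

Repeatedly divide and take the remainder:
⌊-2525/672⌋ = -4, remainder 163
⌊672/163⌋ = 4, remainder 20
⌊163/20⌋ = 8, remainder 3
⌊20/3⌋ = 6, remainder 2
⌊3/2⌋ = 1, remainder 1
⌊2/1⌋ = 2, remainder 0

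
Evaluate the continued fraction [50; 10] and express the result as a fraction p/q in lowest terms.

Start with 10.
50 + 1/(10/1) = 50 + 1/10 = 501/10

501/10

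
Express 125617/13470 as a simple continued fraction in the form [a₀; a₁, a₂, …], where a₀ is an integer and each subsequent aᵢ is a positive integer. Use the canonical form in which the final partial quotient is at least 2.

Repeatedly divide and take the remainder:
⌊125617/13470⌋ = 9, remainder 4387
⌊13470/4387⌋ = 3, remainder 309
⌊4387/309⌋ = 14, remainder 61
⌊309/61⌋ = 5, remainder 4
⌊61/4⌋ = 15, remainder 1
⌊4/1⌋ = 4, remainder 0

[9; 3, 14, 5, 15, 4]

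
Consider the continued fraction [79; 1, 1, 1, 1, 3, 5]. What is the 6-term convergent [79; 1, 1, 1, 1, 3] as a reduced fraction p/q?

Build up convergents one term at a time:
a_0 = 79: 79/1
a_1 = 1: 80/1
a_2 = 1: 159/2
a_3 = 1: 239/3
a_4 = 1: 398/5
a_5 = 3: 1433/18

1433/18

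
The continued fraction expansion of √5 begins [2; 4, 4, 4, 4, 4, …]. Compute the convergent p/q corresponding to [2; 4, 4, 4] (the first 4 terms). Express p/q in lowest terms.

161/72

Collapse the nested fraction from the inside out:
Start with 4.
4 + 1/(4/1) = 4 + 1/4 = 17/4
4 + 1/(17/4) = 4 + 4/17 = 72/17
2 + 1/(72/17) = 2 + 17/72 = 161/72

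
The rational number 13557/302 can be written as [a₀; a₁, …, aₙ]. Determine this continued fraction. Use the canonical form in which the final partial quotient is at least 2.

13557 = 44·302 + 269, so a_0 = 44
302 = 1·269 + 33, so a_1 = 1
269 = 8·33 + 5, so a_2 = 8
33 = 6·5 + 3, so a_3 = 6
5 = 1·3 + 2, so a_4 = 1
3 = 1·2 + 1, so a_5 = 1
2 = 2·1 + 0, so a_6 = 2

[44; 1, 8, 6, 1, 1, 2]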